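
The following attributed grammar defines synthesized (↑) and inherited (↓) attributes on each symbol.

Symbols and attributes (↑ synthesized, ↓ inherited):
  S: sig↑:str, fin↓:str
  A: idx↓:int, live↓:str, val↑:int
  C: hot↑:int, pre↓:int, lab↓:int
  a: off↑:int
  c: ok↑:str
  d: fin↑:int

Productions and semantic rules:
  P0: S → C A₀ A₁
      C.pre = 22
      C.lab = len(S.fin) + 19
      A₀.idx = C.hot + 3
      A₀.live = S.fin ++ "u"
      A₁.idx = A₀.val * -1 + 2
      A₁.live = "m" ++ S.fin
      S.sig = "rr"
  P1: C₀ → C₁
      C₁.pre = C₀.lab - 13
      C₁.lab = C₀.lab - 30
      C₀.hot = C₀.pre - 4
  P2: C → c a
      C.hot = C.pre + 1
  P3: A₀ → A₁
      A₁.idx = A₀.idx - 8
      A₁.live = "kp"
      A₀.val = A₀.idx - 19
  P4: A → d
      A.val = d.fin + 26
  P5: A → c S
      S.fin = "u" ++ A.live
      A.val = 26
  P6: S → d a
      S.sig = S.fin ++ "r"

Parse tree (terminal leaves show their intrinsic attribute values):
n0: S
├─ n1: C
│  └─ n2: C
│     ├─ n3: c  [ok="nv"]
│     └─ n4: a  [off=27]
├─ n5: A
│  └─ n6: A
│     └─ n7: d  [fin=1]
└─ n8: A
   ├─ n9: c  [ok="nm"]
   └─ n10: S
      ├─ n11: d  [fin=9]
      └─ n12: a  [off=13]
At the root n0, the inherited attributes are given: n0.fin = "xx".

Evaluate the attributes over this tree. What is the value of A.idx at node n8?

1. n0.fin = "xx"  [given at root]
2. n1.pre = 22  [22]
3. n1.lab = 21  [len(S.fin) + 19]
4. n2.pre = 8  [C₀.lab - 13]
5. n2.lab = -9  [C₀.lab - 30]
6. n3.ok = "nv"  [terminal]
7. n4.off = 27  [terminal]
8. n2.hot = 9  [C.pre + 1]
9. n1.hot = 18  [C₀.pre - 4]
10. n5.idx = 21  [C.hot + 3]
11. n5.live = "xxu"  [S.fin ++ "u"]
12. n6.idx = 13  [A₀.idx - 8]
13. n6.live = "kp"  ["kp"]
14. n7.fin = 1  [terminal]
15. n6.val = 27  [d.fin + 26]
16. n5.val = 2  [A₀.idx - 19]
17. n8.idx = 0  [A₀.val * -1 + 2]
18. n8.live = "mxx"  ["m" ++ S.fin]
19. n9.ok = "nm"  [terminal]
20. n10.fin = "umxx"  ["u" ++ A.live]
21. n11.fin = 9  [terminal]
22. n12.off = 13  [terminal]
23. n10.sig = "umxxr"  [S.fin ++ "r"]
24. n8.val = 26  [26]
25. n0.sig = "rr"  ["rr"]

0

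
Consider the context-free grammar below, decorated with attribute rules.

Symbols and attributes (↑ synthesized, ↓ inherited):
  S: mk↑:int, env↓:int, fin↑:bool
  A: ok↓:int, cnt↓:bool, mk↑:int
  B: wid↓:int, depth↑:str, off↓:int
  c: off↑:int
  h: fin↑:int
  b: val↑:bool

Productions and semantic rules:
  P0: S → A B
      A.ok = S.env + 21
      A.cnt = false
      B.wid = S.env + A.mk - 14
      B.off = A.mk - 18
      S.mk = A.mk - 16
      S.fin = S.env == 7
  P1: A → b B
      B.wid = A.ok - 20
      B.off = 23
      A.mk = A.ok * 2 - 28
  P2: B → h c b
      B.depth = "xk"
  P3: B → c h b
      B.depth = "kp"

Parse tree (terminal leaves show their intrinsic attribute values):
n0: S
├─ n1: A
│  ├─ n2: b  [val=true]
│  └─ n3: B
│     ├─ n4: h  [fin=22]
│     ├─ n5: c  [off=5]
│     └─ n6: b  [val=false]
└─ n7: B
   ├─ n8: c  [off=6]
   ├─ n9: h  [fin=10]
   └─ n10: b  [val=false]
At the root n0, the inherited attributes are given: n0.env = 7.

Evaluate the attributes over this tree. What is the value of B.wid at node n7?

21

1. n0.env = 7  [given at root]
2. n1.ok = 28  [S.env + 21]
3. n1.cnt = false  [false]
4. n2.val = true  [terminal]
5. n3.wid = 8  [A.ok - 20]
6. n3.off = 23  [23]
7. n4.fin = 22  [terminal]
8. n5.off = 5  [terminal]
9. n6.val = false  [terminal]
10. n3.depth = "xk"  ["xk"]
11. n1.mk = 28  [A.ok * 2 - 28]
12. n7.wid = 21  [S.env + A.mk - 14]
13. n7.off = 10  [A.mk - 18]
14. n8.off = 6  [terminal]
15. n9.fin = 10  [terminal]
16. n10.val = false  [terminal]
17. n7.depth = "kp"  ["kp"]
18. n0.mk = 12  [A.mk - 16]
19. n0.fin = true  [S.env == 7]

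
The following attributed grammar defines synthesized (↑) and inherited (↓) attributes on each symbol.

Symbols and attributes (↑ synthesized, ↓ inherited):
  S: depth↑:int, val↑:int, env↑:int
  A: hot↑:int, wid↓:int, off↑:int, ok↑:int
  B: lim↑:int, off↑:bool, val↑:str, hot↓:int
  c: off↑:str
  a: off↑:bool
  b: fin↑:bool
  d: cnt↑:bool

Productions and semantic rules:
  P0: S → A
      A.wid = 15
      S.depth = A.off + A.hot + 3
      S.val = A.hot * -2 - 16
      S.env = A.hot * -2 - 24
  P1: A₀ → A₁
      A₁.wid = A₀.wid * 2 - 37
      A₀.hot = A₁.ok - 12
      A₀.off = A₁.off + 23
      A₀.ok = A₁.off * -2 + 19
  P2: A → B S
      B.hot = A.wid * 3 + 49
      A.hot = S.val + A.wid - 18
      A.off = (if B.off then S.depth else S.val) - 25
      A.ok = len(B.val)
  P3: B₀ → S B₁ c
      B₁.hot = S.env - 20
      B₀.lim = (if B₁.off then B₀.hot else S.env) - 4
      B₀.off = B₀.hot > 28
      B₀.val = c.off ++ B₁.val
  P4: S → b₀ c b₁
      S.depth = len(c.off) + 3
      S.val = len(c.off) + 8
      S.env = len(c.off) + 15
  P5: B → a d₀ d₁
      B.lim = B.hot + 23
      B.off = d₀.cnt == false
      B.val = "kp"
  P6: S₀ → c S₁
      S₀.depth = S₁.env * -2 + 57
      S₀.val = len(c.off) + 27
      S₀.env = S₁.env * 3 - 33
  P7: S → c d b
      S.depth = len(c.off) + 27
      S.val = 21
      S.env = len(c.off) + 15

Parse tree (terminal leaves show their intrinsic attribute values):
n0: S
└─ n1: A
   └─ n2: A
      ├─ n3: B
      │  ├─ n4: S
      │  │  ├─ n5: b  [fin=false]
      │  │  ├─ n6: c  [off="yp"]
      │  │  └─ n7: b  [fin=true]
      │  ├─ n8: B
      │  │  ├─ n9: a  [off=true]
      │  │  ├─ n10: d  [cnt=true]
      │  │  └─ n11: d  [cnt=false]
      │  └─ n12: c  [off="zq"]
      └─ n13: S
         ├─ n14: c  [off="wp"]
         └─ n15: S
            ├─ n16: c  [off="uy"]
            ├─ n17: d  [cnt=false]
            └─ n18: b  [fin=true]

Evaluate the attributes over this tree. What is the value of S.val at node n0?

1. n1.wid = 15  [15]
2. n2.wid = -7  [A₀.wid * 2 - 37]
3. n3.hot = 28  [A.wid * 3 + 49]
4. n5.fin = false  [terminal]
5. n6.off = "yp"  [terminal]
6. n7.fin = true  [terminal]
7. n4.depth = 5  [len(c.off) + 3]
8. n4.val = 10  [len(c.off) + 8]
9. n4.env = 17  [len(c.off) + 15]
10. n8.hot = -3  [S.env - 20]
11. n9.off = true  [terminal]
12. n10.cnt = true  [terminal]
13. n11.cnt = false  [terminal]
14. n8.lim = 20  [B.hot + 23]
15. n8.off = false  [d₀.cnt == false]
16. n8.val = "kp"  ["kp"]
17. n12.off = "zq"  [terminal]
18. n3.lim = 13  [(if B₁.off then B₀.hot else S.env) - 4]
19. n3.off = false  [B₀.hot > 28]
20. n3.val = "zqkp"  [c.off ++ B₁.val]
21. n14.off = "wp"  [terminal]
22. n16.off = "uy"  [terminal]
23. n17.cnt = false  [terminal]
24. n18.fin = true  [terminal]
25. n15.depth = 29  [len(c.off) + 27]
26. n15.val = 21  [21]
27. n15.env = 17  [len(c.off) + 15]
28. n13.depth = 23  [S₁.env * -2 + 57]
29. n13.val = 29  [len(c.off) + 27]
30. n13.env = 18  [S₁.env * 3 - 33]
31. n2.hot = 4  [S.val + A.wid - 18]
32. n2.off = 4  [(if B.off then S.depth else S.val) - 25]
33. n2.ok = 4  [len(B.val)]
34. n1.hot = -8  [A₁.ok - 12]
35. n1.off = 27  [A₁.off + 23]
36. n1.ok = 11  [A₁.off * -2 + 19]
37. n0.depth = 22  [A.off + A.hot + 3]
38. n0.val = 0  [A.hot * -2 - 16]
39. n0.env = -8  [A.hot * -2 - 24]

0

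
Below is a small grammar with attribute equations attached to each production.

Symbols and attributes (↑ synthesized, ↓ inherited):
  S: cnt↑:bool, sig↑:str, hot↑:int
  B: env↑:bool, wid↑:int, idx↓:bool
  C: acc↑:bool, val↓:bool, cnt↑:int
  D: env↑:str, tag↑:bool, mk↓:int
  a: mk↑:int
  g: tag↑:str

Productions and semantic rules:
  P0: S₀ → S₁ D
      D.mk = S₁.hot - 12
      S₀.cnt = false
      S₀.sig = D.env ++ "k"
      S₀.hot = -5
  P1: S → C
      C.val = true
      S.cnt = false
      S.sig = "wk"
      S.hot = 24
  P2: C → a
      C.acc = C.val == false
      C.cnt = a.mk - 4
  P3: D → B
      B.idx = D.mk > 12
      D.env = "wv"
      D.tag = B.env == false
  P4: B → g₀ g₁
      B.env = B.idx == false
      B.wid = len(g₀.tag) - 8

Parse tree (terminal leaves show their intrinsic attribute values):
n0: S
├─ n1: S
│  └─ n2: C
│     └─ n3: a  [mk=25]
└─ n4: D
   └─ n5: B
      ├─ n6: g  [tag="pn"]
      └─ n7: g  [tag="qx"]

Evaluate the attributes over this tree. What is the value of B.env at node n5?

1. n2.val = true  [true]
2. n3.mk = 25  [terminal]
3. n2.acc = false  [C.val == false]
4. n2.cnt = 21  [a.mk - 4]
5. n1.cnt = false  [false]
6. n1.sig = "wk"  ["wk"]
7. n1.hot = 24  [24]
8. n4.mk = 12  [S₁.hot - 12]
9. n5.idx = false  [D.mk > 12]
10. n6.tag = "pn"  [terminal]
11. n7.tag = "qx"  [terminal]
12. n5.env = true  [B.idx == false]
13. n5.wid = -6  [len(g₀.tag) - 8]
14. n4.env = "wv"  ["wv"]
15. n4.tag = false  [B.env == false]
16. n0.cnt = false  [false]
17. n0.sig = "wvk"  [D.env ++ "k"]
18. n0.hot = -5  [-5]

true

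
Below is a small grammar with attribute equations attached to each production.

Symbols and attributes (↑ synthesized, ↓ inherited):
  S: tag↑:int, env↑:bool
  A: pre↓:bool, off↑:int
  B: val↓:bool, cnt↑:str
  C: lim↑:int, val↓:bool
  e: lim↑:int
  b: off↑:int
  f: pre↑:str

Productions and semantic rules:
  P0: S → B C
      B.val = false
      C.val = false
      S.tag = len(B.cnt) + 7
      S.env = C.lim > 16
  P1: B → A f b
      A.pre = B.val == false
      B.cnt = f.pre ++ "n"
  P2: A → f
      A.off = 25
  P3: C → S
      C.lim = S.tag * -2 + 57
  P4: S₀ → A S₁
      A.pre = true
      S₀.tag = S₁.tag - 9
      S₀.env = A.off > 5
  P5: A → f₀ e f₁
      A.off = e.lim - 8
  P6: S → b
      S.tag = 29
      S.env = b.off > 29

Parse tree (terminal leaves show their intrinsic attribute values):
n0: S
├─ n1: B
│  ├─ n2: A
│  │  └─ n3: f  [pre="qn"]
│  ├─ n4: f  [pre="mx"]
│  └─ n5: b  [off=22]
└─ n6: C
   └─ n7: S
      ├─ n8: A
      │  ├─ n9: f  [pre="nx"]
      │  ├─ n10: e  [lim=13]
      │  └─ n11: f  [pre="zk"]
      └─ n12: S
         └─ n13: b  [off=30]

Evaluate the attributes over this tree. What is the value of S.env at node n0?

1. n1.val = false  [false]
2. n2.pre = true  [B.val == false]
3. n3.pre = "qn"  [terminal]
4. n2.off = 25  [25]
5. n4.pre = "mx"  [terminal]
6. n5.off = 22  [terminal]
7. n1.cnt = "mxn"  [f.pre ++ "n"]
8. n6.val = false  [false]
9. n8.pre = true  [true]
10. n9.pre = "nx"  [terminal]
11. n10.lim = 13  [terminal]
12. n11.pre = "zk"  [terminal]
13. n8.off = 5  [e.lim - 8]
14. n13.off = 30  [terminal]
15. n12.tag = 29  [29]
16. n12.env = true  [b.off > 29]
17. n7.tag = 20  [S₁.tag - 9]
18. n7.env = false  [A.off > 5]
19. n6.lim = 17  [S.tag * -2 + 57]
20. n0.tag = 10  [len(B.cnt) + 7]
21. n0.env = true  [C.lim > 16]

true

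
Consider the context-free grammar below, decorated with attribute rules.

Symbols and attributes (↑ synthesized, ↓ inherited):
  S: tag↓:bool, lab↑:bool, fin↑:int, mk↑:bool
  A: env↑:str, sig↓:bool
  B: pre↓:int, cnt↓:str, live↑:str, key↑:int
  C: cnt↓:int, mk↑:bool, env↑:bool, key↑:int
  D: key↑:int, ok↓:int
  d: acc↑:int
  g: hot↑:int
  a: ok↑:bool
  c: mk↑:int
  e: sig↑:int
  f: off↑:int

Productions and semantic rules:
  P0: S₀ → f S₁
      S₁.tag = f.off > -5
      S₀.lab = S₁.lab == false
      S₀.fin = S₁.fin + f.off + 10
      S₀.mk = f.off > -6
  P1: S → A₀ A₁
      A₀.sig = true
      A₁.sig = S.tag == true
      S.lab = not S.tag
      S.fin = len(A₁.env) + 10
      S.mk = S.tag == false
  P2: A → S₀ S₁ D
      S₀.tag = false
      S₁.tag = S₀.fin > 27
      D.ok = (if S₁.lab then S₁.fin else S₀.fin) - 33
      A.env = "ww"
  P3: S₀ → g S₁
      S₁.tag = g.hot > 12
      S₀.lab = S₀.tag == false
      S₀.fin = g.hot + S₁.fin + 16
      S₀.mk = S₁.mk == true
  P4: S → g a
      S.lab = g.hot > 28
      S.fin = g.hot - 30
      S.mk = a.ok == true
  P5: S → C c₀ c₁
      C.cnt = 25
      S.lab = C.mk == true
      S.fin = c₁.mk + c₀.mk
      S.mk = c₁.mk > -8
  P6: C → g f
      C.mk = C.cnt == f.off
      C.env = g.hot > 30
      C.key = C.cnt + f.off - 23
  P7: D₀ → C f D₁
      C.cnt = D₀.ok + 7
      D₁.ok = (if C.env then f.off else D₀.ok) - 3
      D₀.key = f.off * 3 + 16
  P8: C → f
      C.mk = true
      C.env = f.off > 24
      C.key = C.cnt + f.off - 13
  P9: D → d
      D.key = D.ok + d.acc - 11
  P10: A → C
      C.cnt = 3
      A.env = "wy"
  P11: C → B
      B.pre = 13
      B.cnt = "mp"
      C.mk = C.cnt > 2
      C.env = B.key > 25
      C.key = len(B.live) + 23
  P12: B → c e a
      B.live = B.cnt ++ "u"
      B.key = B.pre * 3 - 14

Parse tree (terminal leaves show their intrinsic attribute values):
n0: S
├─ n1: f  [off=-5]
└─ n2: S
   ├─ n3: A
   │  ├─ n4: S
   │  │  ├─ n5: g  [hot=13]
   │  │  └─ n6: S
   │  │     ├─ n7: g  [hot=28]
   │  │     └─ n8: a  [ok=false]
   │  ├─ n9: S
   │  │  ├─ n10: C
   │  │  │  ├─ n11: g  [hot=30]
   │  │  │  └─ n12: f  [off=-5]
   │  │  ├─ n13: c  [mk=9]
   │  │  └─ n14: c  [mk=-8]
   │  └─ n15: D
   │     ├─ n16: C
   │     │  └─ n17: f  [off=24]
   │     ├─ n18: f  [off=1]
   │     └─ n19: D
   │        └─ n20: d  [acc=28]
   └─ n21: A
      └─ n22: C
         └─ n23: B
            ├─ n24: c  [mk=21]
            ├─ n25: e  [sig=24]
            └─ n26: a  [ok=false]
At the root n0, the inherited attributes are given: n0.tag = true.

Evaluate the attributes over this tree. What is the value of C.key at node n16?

12

1. n0.tag = true  [given at root]
2. n1.off = -5  [terminal]
3. n2.tag = false  [f.off > -5]
4. n3.sig = true  [true]
5. n4.tag = false  [false]
6. n5.hot = 13  [terminal]
7. n6.tag = true  [g.hot > 12]
8. n7.hot = 28  [terminal]
9. n8.ok = false  [terminal]
10. n6.lab = false  [g.hot > 28]
11. n6.fin = -2  [g.hot - 30]
12. n6.mk = false  [a.ok == true]
13. n4.lab = true  [S₀.tag == false]
14. n4.fin = 27  [g.hot + S₁.fin + 16]
15. n4.mk = false  [S₁.mk == true]
16. n9.tag = false  [S₀.fin > 27]
17. n10.cnt = 25  [25]
18. n11.hot = 30  [terminal]
19. n12.off = -5  [terminal]
20. n10.mk = false  [C.cnt == f.off]
21. n10.env = false  [g.hot > 30]
22. n10.key = -3  [C.cnt + f.off - 23]
23. n13.mk = 9  [terminal]
24. n14.mk = -8  [terminal]
25. n9.lab = false  [C.mk == true]
26. n9.fin = 1  [c₁.mk + c₀.mk]
27. n9.mk = false  [c₁.mk > -8]
28. n15.ok = -6  [(if S₁.lab then S₁.fin else S₀.fin) - 33]
29. n16.cnt = 1  [D₀.ok + 7]
30. n17.off = 24  [terminal]
31. n16.mk = true  [true]
32. n16.env = false  [f.off > 24]
33. n16.key = 12  [C.cnt + f.off - 13]
34. n18.off = 1  [terminal]
35. n19.ok = -9  [(if C.env then f.off else D₀.ok) - 3]
36. n20.acc = 28  [terminal]
37. n19.key = 8  [D.ok + d.acc - 11]
38. n15.key = 19  [f.off * 3 + 16]
39. n3.env = "ww"  ["ww"]
40. n21.sig = false  [S.tag == true]
41. n22.cnt = 3  [3]
42. n23.pre = 13  [13]
43. n23.cnt = "mp"  ["mp"]
44. n24.mk = 21  [terminal]
45. n25.sig = 24  [terminal]
46. n26.ok = false  [terminal]
47. n23.live = "mpu"  [B.cnt ++ "u"]
48. n23.key = 25  [B.pre * 3 - 14]
49. n22.mk = true  [C.cnt > 2]
50. n22.env = false  [B.key > 25]
51. n22.key = 26  [len(B.live) + 23]
52. n21.env = "wy"  ["wy"]
53. n2.lab = true  [not S.tag]
54. n2.fin = 12  [len(A₁.env) + 10]
55. n2.mk = true  [S.tag == false]
56. n0.lab = false  [S₁.lab == false]
57. n0.fin = 17  [S₁.fin + f.off + 10]
58. n0.mk = true  [f.off > -6]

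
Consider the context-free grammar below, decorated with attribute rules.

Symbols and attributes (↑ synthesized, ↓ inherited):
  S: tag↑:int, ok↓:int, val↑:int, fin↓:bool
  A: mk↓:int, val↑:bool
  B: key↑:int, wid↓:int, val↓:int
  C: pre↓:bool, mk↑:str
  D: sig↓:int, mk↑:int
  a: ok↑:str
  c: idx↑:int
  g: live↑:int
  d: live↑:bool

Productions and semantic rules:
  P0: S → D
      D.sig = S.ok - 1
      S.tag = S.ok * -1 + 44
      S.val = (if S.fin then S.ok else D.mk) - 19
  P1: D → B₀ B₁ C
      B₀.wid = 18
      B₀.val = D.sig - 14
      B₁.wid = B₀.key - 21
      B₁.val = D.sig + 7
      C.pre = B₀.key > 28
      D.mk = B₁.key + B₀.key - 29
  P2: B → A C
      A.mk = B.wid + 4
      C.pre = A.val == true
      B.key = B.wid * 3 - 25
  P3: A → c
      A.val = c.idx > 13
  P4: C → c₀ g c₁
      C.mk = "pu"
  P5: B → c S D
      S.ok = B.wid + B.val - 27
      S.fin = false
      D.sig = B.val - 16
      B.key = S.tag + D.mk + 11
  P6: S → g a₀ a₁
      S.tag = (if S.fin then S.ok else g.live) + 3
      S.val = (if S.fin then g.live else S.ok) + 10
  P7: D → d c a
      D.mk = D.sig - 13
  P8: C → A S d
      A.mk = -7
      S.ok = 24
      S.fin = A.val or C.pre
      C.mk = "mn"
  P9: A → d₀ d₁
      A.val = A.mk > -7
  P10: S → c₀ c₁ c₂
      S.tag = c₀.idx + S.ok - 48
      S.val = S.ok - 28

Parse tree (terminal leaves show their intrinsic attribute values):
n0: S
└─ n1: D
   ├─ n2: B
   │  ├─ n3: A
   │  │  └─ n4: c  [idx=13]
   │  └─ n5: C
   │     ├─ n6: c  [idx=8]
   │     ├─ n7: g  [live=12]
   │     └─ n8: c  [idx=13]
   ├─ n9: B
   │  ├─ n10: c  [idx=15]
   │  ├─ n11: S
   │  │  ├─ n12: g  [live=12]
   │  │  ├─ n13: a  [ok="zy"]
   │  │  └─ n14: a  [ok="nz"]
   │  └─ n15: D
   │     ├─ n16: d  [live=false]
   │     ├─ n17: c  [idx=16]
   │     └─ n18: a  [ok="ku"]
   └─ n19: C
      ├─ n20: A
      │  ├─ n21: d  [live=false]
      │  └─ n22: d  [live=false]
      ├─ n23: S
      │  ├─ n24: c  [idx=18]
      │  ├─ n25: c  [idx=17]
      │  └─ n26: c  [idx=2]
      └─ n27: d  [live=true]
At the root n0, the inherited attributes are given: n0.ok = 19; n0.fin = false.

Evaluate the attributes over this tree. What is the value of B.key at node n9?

22

1. n0.ok = 19  [given at root]
2. n0.fin = false  [given at root]
3. n1.sig = 18  [S.ok - 1]
4. n2.wid = 18  [18]
5. n2.val = 4  [D.sig - 14]
6. n3.mk = 22  [B.wid + 4]
7. n4.idx = 13  [terminal]
8. n3.val = false  [c.idx > 13]
9. n5.pre = false  [A.val == true]
10. n6.idx = 8  [terminal]
11. n7.live = 12  [terminal]
12. n8.idx = 13  [terminal]
13. n5.mk = "pu"  ["pu"]
14. n2.key = 29  [B.wid * 3 - 25]
15. n9.wid = 8  [B₀.key - 21]
16. n9.val = 25  [D.sig + 7]
17. n10.idx = 15  [terminal]
18. n11.ok = 6  [B.wid + B.val - 27]
19. n11.fin = false  [false]
20. n12.live = 12  [terminal]
21. n13.ok = "zy"  [terminal]
22. n14.ok = "nz"  [terminal]
23. n11.tag = 15  [(if S.fin then S.ok else g.live) + 3]
24. n11.val = 16  [(if S.fin then g.live else S.ok) + 10]
25. n15.sig = 9  [B.val - 16]
26. n16.live = false  [terminal]
27. n17.idx = 16  [terminal]
28. n18.ok = "ku"  [terminal]
29. n15.mk = -4  [D.sig - 13]
30. n9.key = 22  [S.tag + D.mk + 11]
31. n19.pre = true  [B₀.key > 28]
32. n20.mk = -7  [-7]
33. n21.live = false  [terminal]
34. n22.live = false  [terminal]
35. n20.val = false  [A.mk > -7]
36. n23.ok = 24  [24]
37. n23.fin = true  [A.val or C.pre]
38. n24.idx = 18  [terminal]
39. n25.idx = 17  [terminal]
40. n26.idx = 2  [terminal]
41. n23.tag = -6  [c₀.idx + S.ok - 48]
42. n23.val = -4  [S.ok - 28]
43. n27.live = true  [terminal]
44. n19.mk = "mn"  ["mn"]
45. n1.mk = 22  [B₁.key + B₀.key - 29]
46. n0.tag = 25  [S.ok * -1 + 44]
47. n0.val = 3  [(if S.fin then S.ok else D.mk) - 19]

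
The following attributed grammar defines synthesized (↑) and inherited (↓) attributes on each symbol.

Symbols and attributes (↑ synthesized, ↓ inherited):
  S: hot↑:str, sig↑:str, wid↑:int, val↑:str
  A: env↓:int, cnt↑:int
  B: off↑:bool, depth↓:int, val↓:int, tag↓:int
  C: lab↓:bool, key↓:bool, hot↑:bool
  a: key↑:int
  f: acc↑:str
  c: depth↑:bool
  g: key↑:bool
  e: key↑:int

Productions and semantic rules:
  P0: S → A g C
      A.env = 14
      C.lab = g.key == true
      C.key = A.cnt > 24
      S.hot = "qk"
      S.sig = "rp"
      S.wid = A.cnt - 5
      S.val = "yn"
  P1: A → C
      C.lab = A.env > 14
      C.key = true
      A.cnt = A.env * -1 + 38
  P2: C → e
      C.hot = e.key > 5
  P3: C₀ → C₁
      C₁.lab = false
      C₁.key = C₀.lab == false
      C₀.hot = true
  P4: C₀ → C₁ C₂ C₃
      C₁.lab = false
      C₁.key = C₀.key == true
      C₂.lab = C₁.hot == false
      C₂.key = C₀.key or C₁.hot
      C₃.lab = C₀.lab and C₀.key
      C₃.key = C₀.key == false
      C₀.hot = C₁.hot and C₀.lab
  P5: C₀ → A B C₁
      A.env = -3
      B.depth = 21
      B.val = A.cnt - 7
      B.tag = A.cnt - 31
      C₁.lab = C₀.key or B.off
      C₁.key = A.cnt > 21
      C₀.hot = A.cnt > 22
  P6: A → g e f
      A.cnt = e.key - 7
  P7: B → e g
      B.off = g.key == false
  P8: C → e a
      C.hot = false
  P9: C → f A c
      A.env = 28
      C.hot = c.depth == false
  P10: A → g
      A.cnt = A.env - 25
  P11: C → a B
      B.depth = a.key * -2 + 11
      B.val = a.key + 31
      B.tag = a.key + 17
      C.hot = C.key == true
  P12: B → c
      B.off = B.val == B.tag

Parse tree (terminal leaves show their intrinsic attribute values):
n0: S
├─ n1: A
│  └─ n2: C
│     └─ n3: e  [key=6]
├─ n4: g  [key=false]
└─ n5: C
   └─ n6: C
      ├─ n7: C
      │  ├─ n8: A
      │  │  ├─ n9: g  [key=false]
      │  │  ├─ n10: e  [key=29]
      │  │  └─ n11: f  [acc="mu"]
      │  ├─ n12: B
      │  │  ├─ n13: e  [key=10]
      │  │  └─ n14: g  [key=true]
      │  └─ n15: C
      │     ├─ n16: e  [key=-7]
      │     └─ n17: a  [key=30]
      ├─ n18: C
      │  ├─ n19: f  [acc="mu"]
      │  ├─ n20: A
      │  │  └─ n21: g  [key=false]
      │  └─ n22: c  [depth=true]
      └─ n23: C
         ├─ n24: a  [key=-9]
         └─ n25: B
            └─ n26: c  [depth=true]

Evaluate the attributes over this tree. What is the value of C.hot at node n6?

false

1. n1.env = 14  [14]
2. n2.lab = false  [A.env > 14]
3. n2.key = true  [true]
4. n3.key = 6  [terminal]
5. n2.hot = true  [e.key > 5]
6. n1.cnt = 24  [A.env * -1 + 38]
7. n4.key = false  [terminal]
8. n5.lab = false  [g.key == true]
9. n5.key = false  [A.cnt > 24]
10. n6.lab = false  [false]
11. n6.key = true  [C₀.lab == false]
12. n7.lab = false  [false]
13. n7.key = true  [C₀.key == true]
14. n8.env = -3  [-3]
15. n9.key = false  [terminal]
16. n10.key = 29  [terminal]
17. n11.acc = "mu"  [terminal]
18. n8.cnt = 22  [e.key - 7]
19. n12.depth = 21  [21]
20. n12.val = 15  [A.cnt - 7]
21. n12.tag = -9  [A.cnt - 31]
22. n13.key = 10  [terminal]
23. n14.key = true  [terminal]
24. n12.off = false  [g.key == false]
25. n15.lab = true  [C₀.key or B.off]
26. n15.key = true  [A.cnt > 21]
27. n16.key = -7  [terminal]
28. n17.key = 30  [terminal]
29. n15.hot = false  [false]
30. n7.hot = false  [A.cnt > 22]
31. n18.lab = true  [C₁.hot == false]
32. n18.key = true  [C₀.key or C₁.hot]
33. n19.acc = "mu"  [terminal]
34. n20.env = 28  [28]
35. n21.key = false  [terminal]
36. n20.cnt = 3  [A.env - 25]
37. n22.depth = true  [terminal]
38. n18.hot = false  [c.depth == false]
39. n23.lab = false  [C₀.lab and C₀.key]
40. n23.key = false  [C₀.key == false]
41. n24.key = -9  [terminal]
42. n25.depth = 29  [a.key * -2 + 11]
43. n25.val = 22  [a.key + 31]
44. n25.tag = 8  [a.key + 17]
45. n26.depth = true  [terminal]
46. n25.off = false  [B.val == B.tag]
47. n23.hot = false  [C.key == true]
48. n6.hot = false  [C₁.hot and C₀.lab]
49. n5.hot = true  [true]
50. n0.hot = "qk"  ["qk"]
51. n0.sig = "rp"  ["rp"]
52. n0.wid = 19  [A.cnt - 5]
53. n0.val = "yn"  ["yn"]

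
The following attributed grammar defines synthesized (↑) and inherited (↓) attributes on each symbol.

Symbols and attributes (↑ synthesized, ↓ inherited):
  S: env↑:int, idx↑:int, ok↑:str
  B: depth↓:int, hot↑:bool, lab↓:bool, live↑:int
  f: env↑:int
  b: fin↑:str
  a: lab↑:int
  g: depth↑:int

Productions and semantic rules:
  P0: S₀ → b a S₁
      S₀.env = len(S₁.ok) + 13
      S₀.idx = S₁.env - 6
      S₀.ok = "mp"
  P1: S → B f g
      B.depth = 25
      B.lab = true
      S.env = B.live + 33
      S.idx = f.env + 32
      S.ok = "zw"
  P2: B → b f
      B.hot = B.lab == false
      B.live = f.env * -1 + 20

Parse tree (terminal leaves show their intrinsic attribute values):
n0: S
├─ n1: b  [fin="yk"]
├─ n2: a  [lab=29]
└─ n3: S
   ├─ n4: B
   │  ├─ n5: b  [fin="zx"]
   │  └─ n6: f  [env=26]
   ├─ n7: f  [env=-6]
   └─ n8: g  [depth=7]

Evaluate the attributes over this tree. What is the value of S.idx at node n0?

21

1. n1.fin = "yk"  [terminal]
2. n2.lab = 29  [terminal]
3. n4.depth = 25  [25]
4. n4.lab = true  [true]
5. n5.fin = "zx"  [terminal]
6. n6.env = 26  [terminal]
7. n4.hot = false  [B.lab == false]
8. n4.live = -6  [f.env * -1 + 20]
9. n7.env = -6  [terminal]
10. n8.depth = 7  [terminal]
11. n3.env = 27  [B.live + 33]
12. n3.idx = 26  [f.env + 32]
13. n3.ok = "zw"  ["zw"]
14. n0.env = 15  [len(S₁.ok) + 13]
15. n0.idx = 21  [S₁.env - 6]
16. n0.ok = "mp"  ["mp"]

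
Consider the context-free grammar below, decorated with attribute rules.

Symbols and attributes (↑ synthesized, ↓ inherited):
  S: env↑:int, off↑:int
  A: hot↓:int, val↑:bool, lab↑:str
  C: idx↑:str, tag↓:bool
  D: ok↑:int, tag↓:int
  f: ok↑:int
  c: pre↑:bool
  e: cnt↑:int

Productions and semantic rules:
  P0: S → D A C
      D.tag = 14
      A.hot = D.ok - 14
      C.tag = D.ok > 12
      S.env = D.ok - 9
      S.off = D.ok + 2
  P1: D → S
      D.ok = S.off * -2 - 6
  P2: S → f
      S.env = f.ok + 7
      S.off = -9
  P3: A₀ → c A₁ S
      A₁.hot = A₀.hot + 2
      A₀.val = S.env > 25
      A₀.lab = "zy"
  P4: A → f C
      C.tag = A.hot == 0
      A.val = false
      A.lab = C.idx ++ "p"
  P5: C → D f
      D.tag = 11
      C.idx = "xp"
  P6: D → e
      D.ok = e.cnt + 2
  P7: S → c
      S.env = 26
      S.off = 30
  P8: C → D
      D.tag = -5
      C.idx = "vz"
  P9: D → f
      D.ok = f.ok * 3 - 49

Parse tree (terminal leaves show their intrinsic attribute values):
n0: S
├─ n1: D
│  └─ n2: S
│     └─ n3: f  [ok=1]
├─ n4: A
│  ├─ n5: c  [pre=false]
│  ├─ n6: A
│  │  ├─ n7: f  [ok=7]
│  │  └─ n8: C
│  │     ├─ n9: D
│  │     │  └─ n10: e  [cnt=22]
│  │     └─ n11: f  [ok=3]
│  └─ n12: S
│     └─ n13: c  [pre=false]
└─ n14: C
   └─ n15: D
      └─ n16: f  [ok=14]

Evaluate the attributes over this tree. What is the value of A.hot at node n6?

0

1. n1.tag = 14  [14]
2. n3.ok = 1  [terminal]
3. n2.env = 8  [f.ok + 7]
4. n2.off = -9  [-9]
5. n1.ok = 12  [S.off * -2 - 6]
6. n4.hot = -2  [D.ok - 14]
7. n5.pre = false  [terminal]
8. n6.hot = 0  [A₀.hot + 2]
9. n7.ok = 7  [terminal]
10. n8.tag = true  [A.hot == 0]
11. n9.tag = 11  [11]
12. n10.cnt = 22  [terminal]
13. n9.ok = 24  [e.cnt + 2]
14. n11.ok = 3  [terminal]
15. n8.idx = "xp"  ["xp"]
16. n6.val = false  [false]
17. n6.lab = "xpp"  [C.idx ++ "p"]
18. n13.pre = false  [terminal]
19. n12.env = 26  [26]
20. n12.off = 30  [30]
21. n4.val = true  [S.env > 25]
22. n4.lab = "zy"  ["zy"]
23. n14.tag = false  [D.ok > 12]
24. n15.tag = -5  [-5]
25. n16.ok = 14  [terminal]
26. n15.ok = -7  [f.ok * 3 - 49]
27. n14.idx = "vz"  ["vz"]
28. n0.env = 3  [D.ok - 9]
29. n0.off = 14  [D.ok + 2]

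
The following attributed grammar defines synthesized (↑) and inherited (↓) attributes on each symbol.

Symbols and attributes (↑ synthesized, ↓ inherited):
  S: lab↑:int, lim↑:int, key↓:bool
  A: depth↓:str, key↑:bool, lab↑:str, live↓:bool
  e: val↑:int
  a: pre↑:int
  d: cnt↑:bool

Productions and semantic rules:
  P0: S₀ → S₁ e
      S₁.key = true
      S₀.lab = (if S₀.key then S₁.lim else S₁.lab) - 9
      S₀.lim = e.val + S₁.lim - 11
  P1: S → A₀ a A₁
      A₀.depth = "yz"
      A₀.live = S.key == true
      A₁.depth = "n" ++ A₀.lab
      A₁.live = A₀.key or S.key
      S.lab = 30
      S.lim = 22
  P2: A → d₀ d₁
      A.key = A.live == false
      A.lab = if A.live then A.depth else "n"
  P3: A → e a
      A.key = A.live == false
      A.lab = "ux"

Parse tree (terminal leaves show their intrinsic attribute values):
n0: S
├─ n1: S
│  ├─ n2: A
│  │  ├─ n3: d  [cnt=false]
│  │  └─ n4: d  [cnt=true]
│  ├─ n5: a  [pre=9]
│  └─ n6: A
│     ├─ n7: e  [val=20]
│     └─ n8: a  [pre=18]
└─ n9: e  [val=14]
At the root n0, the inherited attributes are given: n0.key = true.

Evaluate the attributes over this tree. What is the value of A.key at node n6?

1. n0.key = true  [given at root]
2. n1.key = true  [true]
3. n2.depth = "yz"  ["yz"]
4. n2.live = true  [S.key == true]
5. n3.cnt = false  [terminal]
6. n4.cnt = true  [terminal]
7. n2.key = false  [A.live == false]
8. n2.lab = "yz"  [if A.live then A.depth else "n"]
9. n5.pre = 9  [terminal]
10. n6.depth = "nyz"  ["n" ++ A₀.lab]
11. n6.live = true  [A₀.key or S.key]
12. n7.val = 20  [terminal]
13. n8.pre = 18  [terminal]
14. n6.key = false  [A.live == false]
15. n6.lab = "ux"  ["ux"]
16. n1.lab = 30  [30]
17. n1.lim = 22  [22]
18. n9.val = 14  [terminal]
19. n0.lab = 13  [(if S₀.key then S₁.lim else S₁.lab) - 9]
20. n0.lim = 25  [e.val + S₁.lim - 11]

false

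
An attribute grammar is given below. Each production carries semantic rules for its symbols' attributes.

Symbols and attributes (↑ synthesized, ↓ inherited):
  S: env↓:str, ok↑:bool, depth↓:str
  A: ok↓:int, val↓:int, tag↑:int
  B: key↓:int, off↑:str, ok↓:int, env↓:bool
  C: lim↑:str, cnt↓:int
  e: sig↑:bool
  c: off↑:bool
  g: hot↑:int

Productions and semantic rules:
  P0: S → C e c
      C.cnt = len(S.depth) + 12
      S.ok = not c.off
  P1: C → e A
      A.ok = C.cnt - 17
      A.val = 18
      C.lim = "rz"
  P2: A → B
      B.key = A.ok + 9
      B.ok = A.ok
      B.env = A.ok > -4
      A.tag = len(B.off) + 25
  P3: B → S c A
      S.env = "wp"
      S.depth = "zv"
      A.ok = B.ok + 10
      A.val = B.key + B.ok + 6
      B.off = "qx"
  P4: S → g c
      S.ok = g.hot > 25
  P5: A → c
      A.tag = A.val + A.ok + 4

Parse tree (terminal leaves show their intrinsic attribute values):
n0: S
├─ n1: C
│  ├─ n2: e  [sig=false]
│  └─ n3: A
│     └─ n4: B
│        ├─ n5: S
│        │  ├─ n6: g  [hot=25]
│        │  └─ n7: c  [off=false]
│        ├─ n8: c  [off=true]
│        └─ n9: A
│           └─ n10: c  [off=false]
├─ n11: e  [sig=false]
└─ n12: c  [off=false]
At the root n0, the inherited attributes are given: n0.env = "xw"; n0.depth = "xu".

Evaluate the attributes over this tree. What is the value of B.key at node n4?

1. n0.env = "xw"  [given at root]
2. n0.depth = "xu"  [given at root]
3. n1.cnt = 14  [len(S.depth) + 12]
4. n2.sig = false  [terminal]
5. n3.ok = -3  [C.cnt - 17]
6. n3.val = 18  [18]
7. n4.key = 6  [A.ok + 9]
8. n4.ok = -3  [A.ok]
9. n4.env = true  [A.ok > -4]
10. n5.env = "wp"  ["wp"]
11. n5.depth = "zv"  ["zv"]
12. n6.hot = 25  [terminal]
13. n7.off = false  [terminal]
14. n5.ok = false  [g.hot > 25]
15. n8.off = true  [terminal]
16. n9.ok = 7  [B.ok + 10]
17. n9.val = 9  [B.key + B.ok + 6]
18. n10.off = false  [terminal]
19. n9.tag = 20  [A.val + A.ok + 4]
20. n4.off = "qx"  ["qx"]
21. n3.tag = 27  [len(B.off) + 25]
22. n1.lim = "rz"  ["rz"]
23. n11.sig = false  [terminal]
24. n12.off = false  [terminal]
25. n0.ok = true  [not c.off]

6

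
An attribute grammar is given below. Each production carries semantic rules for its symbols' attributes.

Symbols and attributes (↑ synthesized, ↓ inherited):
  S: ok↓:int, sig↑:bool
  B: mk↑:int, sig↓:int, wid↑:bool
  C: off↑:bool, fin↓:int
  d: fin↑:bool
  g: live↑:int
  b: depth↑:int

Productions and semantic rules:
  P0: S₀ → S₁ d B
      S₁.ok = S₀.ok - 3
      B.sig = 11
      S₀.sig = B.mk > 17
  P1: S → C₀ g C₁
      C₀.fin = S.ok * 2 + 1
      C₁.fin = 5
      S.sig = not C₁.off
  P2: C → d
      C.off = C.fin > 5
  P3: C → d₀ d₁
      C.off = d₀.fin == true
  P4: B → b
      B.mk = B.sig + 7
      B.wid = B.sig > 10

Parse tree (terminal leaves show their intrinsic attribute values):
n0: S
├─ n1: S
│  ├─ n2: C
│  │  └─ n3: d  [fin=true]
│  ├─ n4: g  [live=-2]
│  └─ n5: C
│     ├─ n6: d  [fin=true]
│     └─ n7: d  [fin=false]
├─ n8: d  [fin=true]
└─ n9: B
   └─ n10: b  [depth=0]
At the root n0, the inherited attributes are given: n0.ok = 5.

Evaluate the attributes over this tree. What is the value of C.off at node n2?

1. n0.ok = 5  [given at root]
2. n1.ok = 2  [S₀.ok - 3]
3. n2.fin = 5  [S.ok * 2 + 1]
4. n3.fin = true  [terminal]
5. n2.off = false  [C.fin > 5]
6. n4.live = -2  [terminal]
7. n5.fin = 5  [5]
8. n6.fin = true  [terminal]
9. n7.fin = false  [terminal]
10. n5.off = true  [d₀.fin == true]
11. n1.sig = false  [not C₁.off]
12. n8.fin = true  [terminal]
13. n9.sig = 11  [11]
14. n10.depth = 0  [terminal]
15. n9.mk = 18  [B.sig + 7]
16. n9.wid = true  [B.sig > 10]
17. n0.sig = true  [B.mk > 17]

false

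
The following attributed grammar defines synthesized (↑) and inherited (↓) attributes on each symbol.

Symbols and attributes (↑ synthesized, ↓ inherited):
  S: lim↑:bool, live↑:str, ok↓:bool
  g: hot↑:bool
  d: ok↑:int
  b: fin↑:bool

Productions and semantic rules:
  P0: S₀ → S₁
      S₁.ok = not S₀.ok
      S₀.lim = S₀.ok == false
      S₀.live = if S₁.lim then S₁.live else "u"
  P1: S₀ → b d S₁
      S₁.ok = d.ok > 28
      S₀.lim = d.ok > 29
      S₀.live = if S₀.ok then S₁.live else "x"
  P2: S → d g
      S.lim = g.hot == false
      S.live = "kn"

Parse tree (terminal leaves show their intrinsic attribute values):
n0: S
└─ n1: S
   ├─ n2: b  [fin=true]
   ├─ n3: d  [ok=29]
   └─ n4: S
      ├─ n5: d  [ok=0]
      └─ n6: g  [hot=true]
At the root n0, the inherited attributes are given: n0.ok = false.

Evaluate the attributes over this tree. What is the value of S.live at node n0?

1. n0.ok = false  [given at root]
2. n1.ok = true  [not S₀.ok]
3. n2.fin = true  [terminal]
4. n3.ok = 29  [terminal]
5. n4.ok = true  [d.ok > 28]
6. n5.ok = 0  [terminal]
7. n6.hot = true  [terminal]
8. n4.lim = false  [g.hot == false]
9. n4.live = "kn"  ["kn"]
10. n1.lim = false  [d.ok > 29]
11. n1.live = "kn"  [if S₀.ok then S₁.live else "x"]
12. n0.lim = true  [S₀.ok == false]
13. n0.live = "u"  [if S₁.lim then S₁.live else "u"]

"u"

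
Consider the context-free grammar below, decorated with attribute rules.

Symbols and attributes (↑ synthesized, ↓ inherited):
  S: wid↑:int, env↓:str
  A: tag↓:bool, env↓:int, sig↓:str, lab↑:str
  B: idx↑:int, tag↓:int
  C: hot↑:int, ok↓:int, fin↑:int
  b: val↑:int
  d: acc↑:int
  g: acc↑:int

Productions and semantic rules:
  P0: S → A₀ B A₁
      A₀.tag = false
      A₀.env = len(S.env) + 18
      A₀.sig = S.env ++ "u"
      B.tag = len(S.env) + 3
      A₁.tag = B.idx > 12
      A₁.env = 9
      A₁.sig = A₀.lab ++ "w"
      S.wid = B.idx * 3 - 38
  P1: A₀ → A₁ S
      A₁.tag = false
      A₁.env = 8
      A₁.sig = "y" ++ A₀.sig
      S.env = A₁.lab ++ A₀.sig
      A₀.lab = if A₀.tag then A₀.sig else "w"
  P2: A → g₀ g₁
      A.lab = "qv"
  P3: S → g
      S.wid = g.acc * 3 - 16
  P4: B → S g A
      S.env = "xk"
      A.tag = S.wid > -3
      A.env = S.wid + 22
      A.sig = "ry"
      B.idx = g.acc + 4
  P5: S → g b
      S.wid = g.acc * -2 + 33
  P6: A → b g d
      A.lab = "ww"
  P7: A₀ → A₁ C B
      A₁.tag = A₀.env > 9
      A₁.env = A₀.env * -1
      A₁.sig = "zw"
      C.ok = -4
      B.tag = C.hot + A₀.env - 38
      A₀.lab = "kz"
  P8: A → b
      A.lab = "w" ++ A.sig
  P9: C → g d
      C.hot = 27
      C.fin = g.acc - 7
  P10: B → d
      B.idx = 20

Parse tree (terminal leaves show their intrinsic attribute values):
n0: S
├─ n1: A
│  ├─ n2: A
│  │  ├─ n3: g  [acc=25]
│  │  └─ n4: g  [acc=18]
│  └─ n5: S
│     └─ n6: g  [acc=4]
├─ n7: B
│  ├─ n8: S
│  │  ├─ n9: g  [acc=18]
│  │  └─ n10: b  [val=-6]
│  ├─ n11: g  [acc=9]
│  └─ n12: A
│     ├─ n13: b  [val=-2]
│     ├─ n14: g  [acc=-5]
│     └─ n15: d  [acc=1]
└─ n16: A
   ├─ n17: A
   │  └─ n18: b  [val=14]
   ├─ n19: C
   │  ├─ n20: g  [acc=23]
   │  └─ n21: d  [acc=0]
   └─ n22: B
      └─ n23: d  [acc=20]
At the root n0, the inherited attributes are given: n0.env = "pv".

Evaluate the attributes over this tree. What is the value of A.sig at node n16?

"ww"

1. n0.env = "pv"  [given at root]
2. n1.tag = false  [false]
3. n1.env = 20  [len(S.env) + 18]
4. n1.sig = "pvu"  [S.env ++ "u"]
5. n2.tag = false  [false]
6. n2.env = 8  [8]
7. n2.sig = "ypvu"  ["y" ++ A₀.sig]
8. n3.acc = 25  [terminal]
9. n4.acc = 18  [terminal]
10. n2.lab = "qv"  ["qv"]
11. n5.env = "qvpvu"  [A₁.lab ++ A₀.sig]
12. n6.acc = 4  [terminal]
13. n5.wid = -4  [g.acc * 3 - 16]
14. n1.lab = "w"  [if A₀.tag then A₀.sig else "w"]
15. n7.tag = 5  [len(S.env) + 3]
16. n8.env = "xk"  ["xk"]
17. n9.acc = 18  [terminal]
18. n10.val = -6  [terminal]
19. n8.wid = -3  [g.acc * -2 + 33]
20. n11.acc = 9  [terminal]
21. n12.tag = false  [S.wid > -3]
22. n12.env = 19  [S.wid + 22]
23. n12.sig = "ry"  ["ry"]
24. n13.val = -2  [terminal]
25. n14.acc = -5  [terminal]
26. n15.acc = 1  [terminal]
27. n12.lab = "ww"  ["ww"]
28. n7.idx = 13  [g.acc + 4]
29. n16.tag = true  [B.idx > 12]
30. n16.env = 9  [9]
31. n16.sig = "ww"  [A₀.lab ++ "w"]
32. n17.tag = false  [A₀.env > 9]
33. n17.env = -9  [A₀.env * -1]
34. n17.sig = "zw"  ["zw"]
35. n18.val = 14  [terminal]
36. n17.lab = "wzw"  ["w" ++ A.sig]
37. n19.ok = -4  [-4]
38. n20.acc = 23  [terminal]
39. n21.acc = 0  [terminal]
40. n19.hot = 27  [27]
41. n19.fin = 16  [g.acc - 7]
42. n22.tag = -2  [C.hot + A₀.env - 38]
43. n23.acc = 20  [terminal]
44. n22.idx = 20  [20]
45. n16.lab = "kz"  ["kz"]
46. n0.wid = 1  [B.idx * 3 - 38]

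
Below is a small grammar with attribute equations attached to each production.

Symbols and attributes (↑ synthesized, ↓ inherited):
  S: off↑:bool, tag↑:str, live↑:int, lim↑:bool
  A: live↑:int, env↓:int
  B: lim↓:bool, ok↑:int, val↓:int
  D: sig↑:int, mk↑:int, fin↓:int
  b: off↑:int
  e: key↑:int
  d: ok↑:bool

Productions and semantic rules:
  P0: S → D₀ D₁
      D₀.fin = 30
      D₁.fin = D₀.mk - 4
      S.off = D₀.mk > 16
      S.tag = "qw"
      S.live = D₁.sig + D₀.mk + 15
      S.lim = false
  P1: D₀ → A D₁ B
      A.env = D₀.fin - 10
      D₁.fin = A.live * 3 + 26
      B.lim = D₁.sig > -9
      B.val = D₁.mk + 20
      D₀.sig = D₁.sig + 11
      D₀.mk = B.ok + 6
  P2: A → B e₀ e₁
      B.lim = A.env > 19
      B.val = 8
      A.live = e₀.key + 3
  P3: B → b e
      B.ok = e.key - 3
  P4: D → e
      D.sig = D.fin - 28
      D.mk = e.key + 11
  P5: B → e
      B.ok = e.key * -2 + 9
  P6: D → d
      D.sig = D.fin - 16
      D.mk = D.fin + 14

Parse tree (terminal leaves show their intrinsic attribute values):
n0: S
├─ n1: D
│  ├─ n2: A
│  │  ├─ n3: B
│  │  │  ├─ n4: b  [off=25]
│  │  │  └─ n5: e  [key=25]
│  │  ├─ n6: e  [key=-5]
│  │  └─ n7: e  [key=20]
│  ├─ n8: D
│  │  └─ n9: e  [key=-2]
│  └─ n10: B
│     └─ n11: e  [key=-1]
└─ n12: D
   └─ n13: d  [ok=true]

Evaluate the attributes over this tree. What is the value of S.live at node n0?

1. n1.fin = 30  [30]
2. n2.env = 20  [D₀.fin - 10]
3. n3.lim = true  [A.env > 19]
4. n3.val = 8  [8]
5. n4.off = 25  [terminal]
6. n5.key = 25  [terminal]
7. n3.ok = 22  [e.key - 3]
8. n6.key = -5  [terminal]
9. n7.key = 20  [terminal]
10. n2.live = -2  [e₀.key + 3]
11. n8.fin = 20  [A.live * 3 + 26]
12. n9.key = -2  [terminal]
13. n8.sig = -8  [D.fin - 28]
14. n8.mk = 9  [e.key + 11]
15. n10.lim = true  [D₁.sig > -9]
16. n10.val = 29  [D₁.mk + 20]
17. n11.key = -1  [terminal]
18. n10.ok = 11  [e.key * -2 + 9]
19. n1.sig = 3  [D₁.sig + 11]
20. n1.mk = 17  [B.ok + 6]
21. n12.fin = 13  [D₀.mk - 4]
22. n13.ok = true  [terminal]
23. n12.sig = -3  [D.fin - 16]
24. n12.mk = 27  [D.fin + 14]
25. n0.off = true  [D₀.mk > 16]
26. n0.tag = "qw"  ["qw"]
27. n0.live = 29  [D₁.sig + D₀.mk + 15]
28. n0.lim = false  [false]

29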